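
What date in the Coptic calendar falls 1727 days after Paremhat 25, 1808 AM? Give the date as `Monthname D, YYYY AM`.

Koiak 16, 1813 AM

Counting 1727 days forward from JDN 2485241 reaches JDN 2486968, which is Koiak 16, 1813 AM.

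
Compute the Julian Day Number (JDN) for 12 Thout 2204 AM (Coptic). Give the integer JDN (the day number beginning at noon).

2629687

Equivalently 26 September 2487 (Gregorian).
JDN 2451545 is 1 January 2000 CE (Gregorian); the target day is +178142 days from there, so JDN = 2629687.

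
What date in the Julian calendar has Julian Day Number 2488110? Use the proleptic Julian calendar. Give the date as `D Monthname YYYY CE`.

JDN 2488110 is 10 February 2100 in the Gregorian calendar.
In the Julian calendar that day is 28 January 2100 CE.

28 January 2100 CE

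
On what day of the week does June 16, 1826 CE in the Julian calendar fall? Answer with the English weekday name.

Wednesday

In the Gregorian calendar this is 28 June 1826 (JDN 2388171).
2388171 ≡ 2 (mod 7); counting from Monday = 0 gives Wednesday.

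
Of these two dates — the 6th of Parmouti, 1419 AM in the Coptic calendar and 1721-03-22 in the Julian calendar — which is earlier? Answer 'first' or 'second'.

The two dates have Julian Day Numbers 2343169 and 2349734 respectively.
Since 2343169 < 2349734, the first date comes first.

first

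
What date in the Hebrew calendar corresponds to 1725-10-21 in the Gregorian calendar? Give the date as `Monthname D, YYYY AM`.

Cheshvan 14, 5486 AM

Both dates share Julian Day Number 2351397; in the Hebrew calendar that is 14 Cheshvan 5486 AM.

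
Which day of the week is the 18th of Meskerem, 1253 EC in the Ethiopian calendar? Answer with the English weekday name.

In the proleptic Gregorian calendar this is 22 September 1260 (JDN 2181531).
Since JDN mod 7 = 2 (0 = Monday), the day is Wednesday.

Wednesday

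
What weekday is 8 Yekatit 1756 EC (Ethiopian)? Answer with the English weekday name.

Tuesday

This is JDN 2365392 (14 February 1764 Gregorian).
2365392 ≡ 1 (mod 7); counting from Monday = 0 gives Tuesday.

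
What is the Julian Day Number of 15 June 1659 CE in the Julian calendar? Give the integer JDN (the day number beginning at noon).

2327173

In the Gregorian calendar the same day is 25 June 1659.
JDN 2299161 is 15 October 1582 CE (Gregorian); the target day is +28012 days from there, so JDN = 2327173.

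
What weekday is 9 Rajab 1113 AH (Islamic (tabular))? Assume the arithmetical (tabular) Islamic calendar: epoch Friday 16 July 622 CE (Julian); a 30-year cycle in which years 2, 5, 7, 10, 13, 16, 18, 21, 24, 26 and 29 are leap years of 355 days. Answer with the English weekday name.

Saturday

This is JDN 2342681 (10 December 1701 Gregorian).
Since JDN mod 7 = 5 (0 = Monday), the day is Saturday.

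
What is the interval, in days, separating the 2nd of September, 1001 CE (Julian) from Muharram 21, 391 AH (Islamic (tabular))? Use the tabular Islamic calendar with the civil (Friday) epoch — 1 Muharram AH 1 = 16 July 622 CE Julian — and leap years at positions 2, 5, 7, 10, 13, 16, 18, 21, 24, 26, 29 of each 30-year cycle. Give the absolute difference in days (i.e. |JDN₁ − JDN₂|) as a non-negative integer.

255

First date → JDN 2086918; second date → JDN 2086663.
The interval is |2086918 − 2086663| = 255 days.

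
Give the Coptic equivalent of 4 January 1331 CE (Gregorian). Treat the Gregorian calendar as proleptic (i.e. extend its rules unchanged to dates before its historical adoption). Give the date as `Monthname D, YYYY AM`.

Julian Day Number of the source date = 2207201.
Converting JDN 2207201 to the Coptic calendar gives 1 Tobi 1047 AM.

Tobi 1, 1047 AM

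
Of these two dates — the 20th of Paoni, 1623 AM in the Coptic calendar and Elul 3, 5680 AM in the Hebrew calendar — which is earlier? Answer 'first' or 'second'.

first

The two dates have Julian Day Numbers 2417754 and 2422554 respectively.
Since 2417754 < 2422554, the first date comes first.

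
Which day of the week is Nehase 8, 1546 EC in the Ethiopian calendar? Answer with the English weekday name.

This is JDN 2288869 (11 August 1554 Gregorian).
2288869 ≡ 2 (mod 7); counting from Monday = 0 gives Wednesday.

Wednesday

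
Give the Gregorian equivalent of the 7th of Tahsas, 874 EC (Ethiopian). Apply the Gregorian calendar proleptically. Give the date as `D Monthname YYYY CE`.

7 December 881 CE

Both dates share Julian Day Number 2043180; in the Gregorian calendar that is 7 December 881 CE.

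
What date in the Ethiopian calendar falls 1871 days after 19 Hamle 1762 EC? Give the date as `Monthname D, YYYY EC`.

Pagume 4, 1767 EC

Counting 1871 days forward from JDN 2367744 reaches JDN 2369615, which is Pagume 4, 1767 EC.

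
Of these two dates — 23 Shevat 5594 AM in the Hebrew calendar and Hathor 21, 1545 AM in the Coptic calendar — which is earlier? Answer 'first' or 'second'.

The two dates have Julian Day Numbers 2390947 and 2389056 respectively.
Since 2389056 < 2390947, the second date comes first.

second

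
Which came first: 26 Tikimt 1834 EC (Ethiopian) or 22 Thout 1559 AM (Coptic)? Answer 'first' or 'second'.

first

The two dates have Julian Day Numbers 2393779 and 2394110 respectively.
Since 2393779 < 2394110, the first date comes first.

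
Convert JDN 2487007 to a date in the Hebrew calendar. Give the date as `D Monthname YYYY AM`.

20 Shevat 5857 AM

The Gregorian equivalent of JDN 2487007 is 2 February 2097.
In the Hebrew calendar that day is 20 Shevat 5857 AM.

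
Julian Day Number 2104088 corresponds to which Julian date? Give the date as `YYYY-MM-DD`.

JDN 2104088 is 11 September 1048 in the proleptic Gregorian calendar.
In the Julian calendar that day is 1048-09-05.

1048-09-05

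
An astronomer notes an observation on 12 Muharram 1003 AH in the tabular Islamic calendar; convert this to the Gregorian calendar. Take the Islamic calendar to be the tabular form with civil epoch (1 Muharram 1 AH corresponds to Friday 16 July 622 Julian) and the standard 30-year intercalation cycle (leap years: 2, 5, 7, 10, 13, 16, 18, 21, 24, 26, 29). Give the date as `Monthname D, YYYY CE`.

Julian Day Number of the source date = 2303526.
Converting JDN 2303526 to the Gregorian calendar gives 27 September 1594 CE.

September 27, 1594 CE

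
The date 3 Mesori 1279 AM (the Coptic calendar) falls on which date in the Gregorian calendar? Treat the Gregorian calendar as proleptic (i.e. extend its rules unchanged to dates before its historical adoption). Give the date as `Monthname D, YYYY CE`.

August 6, 1563 CE

Both dates share Julian Day Number 2292151; in the Gregorian calendar that is 6 August 1563 CE.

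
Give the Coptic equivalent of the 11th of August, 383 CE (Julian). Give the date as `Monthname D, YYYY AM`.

Julian Day Number of the source date = 1861171.
Converting JDN 1861171 to the Coptic calendar gives 18 Mesori 99 AM.

Mesori 18, 99 AM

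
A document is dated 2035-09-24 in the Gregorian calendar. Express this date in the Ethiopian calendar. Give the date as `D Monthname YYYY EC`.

Both dates share Julian Day Number 2464595; in the Ethiopian calendar that is 13 Meskerem 2028 EC.

13 Meskerem 2028 EC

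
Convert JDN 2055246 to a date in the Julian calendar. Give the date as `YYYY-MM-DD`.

The proleptic Gregorian equivalent of JDN 2055246 is 21 December 914.
In the Julian calendar that day is 0914-12-16.

0914-12-16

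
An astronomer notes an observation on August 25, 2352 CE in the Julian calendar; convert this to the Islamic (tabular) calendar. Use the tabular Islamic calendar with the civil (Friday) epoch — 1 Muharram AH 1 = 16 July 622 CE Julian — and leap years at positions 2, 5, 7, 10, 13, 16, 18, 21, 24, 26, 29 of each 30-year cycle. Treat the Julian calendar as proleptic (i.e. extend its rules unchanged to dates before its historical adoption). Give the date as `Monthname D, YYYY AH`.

Rabi' al-Awwal 29, 1784 AH

Both dates share Julian Day Number 2580363; in the tabular Islamic calendar that is 29 Rabi' al-Awwal 1784 AH.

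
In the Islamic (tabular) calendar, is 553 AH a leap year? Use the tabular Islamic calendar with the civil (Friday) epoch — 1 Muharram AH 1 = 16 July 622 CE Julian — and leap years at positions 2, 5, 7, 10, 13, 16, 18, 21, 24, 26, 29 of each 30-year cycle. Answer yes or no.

yes

Year 553 AH is year 13 of its 30-year cycle; leap positions are 2, 5, 7, 10, 13, 16, 18, 21, 24, 26, 29, so it is a leap year (355 days).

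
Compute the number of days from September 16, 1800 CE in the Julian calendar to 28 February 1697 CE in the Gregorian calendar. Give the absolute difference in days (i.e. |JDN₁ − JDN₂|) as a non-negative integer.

37831

JDN of the first date = 2378767.
JDN of the second date = 2340936.
|2340936 − 2378767| = 37831.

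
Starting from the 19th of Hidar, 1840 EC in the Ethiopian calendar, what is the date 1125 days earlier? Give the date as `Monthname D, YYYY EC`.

Tikimt 20, 1837 EC

The starting date is JDN 2395994; 2395994 − 1125 = 2394869.
JDN 2394869 corresponds to Tikimt 20, 1837 EC.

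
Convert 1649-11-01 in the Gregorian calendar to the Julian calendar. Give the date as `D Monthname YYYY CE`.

The Julian–Gregorian offset here is 10 days (Julian trailing).
1 November 1649 Gregorian − 10 days → 22 October 1649 Julian.

22 October 1649 CE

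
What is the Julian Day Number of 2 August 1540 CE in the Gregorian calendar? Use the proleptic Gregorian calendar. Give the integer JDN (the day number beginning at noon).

2283747

JDN 2451545 is 1 January 2000 CE (Gregorian); the target day is −167798 days from there, so JDN = 2283747.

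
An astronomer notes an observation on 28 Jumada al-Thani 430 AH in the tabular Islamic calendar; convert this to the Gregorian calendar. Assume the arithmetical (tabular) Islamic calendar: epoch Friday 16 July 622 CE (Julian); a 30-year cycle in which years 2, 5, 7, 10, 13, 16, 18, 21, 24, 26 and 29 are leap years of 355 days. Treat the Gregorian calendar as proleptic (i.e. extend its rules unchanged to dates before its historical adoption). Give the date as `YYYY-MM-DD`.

1039-04-02

Julian Day Number of the source date = 2100638.
Converting JDN 2100638 to the Gregorian calendar gives 2 April 1039 CE.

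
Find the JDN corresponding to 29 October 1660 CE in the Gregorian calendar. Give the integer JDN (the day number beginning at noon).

JDN 2451545 is 1 January 2000 CE (Gregorian); the target day is −123880 days from there, so JDN = 2327665.

2327665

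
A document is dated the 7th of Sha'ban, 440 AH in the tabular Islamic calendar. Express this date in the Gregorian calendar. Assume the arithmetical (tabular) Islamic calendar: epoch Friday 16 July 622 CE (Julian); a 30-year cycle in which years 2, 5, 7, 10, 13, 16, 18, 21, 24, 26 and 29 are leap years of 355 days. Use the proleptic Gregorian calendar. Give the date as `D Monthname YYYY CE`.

Julian Day Number of the source date = 2104220.
Converting JDN 2104220 to the Gregorian calendar gives 21 January 1049 CE.

21 January 1049 CE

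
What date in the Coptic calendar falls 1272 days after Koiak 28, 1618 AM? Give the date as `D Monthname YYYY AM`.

24 Paoni 1621 AM

Counting 1272 days forward from JDN 2415756 reaches JDN 2417028, which is 24 Paoni 1621 AM.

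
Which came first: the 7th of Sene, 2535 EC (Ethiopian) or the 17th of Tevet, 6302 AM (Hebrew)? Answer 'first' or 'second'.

First date → JDN 2650040; second date → JDN 2649511.
JDN 2649511 < JDN 2650040, so the second date is earlier.

second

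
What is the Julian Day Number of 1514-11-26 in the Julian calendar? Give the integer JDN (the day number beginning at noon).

In the proleptic Gregorian calendar the same day is 6 December 1514.
JDN 2400001 is 17 November 1858 CE (Gregorian), MJD 0; the target day is −125625 days from there, so JDN = 2274376.

2274376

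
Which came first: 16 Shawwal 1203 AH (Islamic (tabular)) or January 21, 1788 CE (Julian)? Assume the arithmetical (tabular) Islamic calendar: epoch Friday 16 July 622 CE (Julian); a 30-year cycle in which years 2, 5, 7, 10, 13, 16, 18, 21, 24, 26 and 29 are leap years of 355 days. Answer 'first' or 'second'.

The two dates have Julian Day Numbers 2374670 and 2374145 respectively.
Since 2374145 < 2374670, the second date comes first.

second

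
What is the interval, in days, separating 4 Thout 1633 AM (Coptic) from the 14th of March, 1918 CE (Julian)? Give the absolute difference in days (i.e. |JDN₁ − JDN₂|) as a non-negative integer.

559

JDN of the first date = 2421121.
JDN of the second date = 2421680.
|2421680 − 2421121| = 559.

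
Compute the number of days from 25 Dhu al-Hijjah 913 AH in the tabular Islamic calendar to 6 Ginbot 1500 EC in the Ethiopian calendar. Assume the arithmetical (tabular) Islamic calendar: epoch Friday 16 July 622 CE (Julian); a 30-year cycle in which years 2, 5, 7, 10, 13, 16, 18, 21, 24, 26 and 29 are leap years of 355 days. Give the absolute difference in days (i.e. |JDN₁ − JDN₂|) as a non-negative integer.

5

First date → JDN 2271971; second date → JDN 2271976.
The interval is |2271971 − 2271976| = 5 days.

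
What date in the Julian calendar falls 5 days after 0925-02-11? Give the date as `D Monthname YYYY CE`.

16 February 925 CE

JDN of 0925-02-11 = 2058956.
2058956 + 5 = 2058961.
JDN 2058961 in the Julian calendar is 16 February 925 CE.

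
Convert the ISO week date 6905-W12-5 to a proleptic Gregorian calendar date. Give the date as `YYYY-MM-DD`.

6905-03-20

ISO week 1 of 6905 is the week containing the first Thursday of 6905.
Week 12, day 5 (Friday) lands on 6905-03-20.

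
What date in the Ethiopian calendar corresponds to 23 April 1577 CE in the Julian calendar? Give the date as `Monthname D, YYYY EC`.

Miyazya 28, 1569 EC

Julian Day Number of the source date = 2297170.
Converting JDN 2297170 to the Ethiopian calendar gives 28 Miyazya 1569 EC.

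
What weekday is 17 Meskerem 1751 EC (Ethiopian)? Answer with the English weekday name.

In the Gregorian calendar this is 25 September 1758 (JDN 2363424).
JDN 2363424 mod 7 = 0, and JDN 0 was a Monday, so this is a Monday.

Monday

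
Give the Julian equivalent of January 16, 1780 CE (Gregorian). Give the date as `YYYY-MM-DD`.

The Julian–Gregorian offset here is 11 days (Julian trailing).
16 January 1780 Gregorian − 11 days → 5 January 1780 Julian.

1780-01-05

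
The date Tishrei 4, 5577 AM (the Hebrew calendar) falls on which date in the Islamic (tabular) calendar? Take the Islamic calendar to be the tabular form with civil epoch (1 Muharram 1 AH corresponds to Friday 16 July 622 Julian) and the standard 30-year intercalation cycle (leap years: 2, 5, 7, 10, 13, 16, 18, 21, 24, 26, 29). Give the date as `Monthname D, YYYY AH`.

Dhu al-Qa'dah 4, 1231 AH

The source date corresponds to 26 September 1816 in the Gregorian calendar (JDN 2384609).
That day falls on 4 Dhu al-Qa'dah 1231 AH in the tabular Islamic calendar.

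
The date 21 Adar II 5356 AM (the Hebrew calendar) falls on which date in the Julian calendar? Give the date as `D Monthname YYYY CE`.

11 March 1596 CE

The source date corresponds to 21 March 1596 in the Gregorian calendar (JDN 2304067).
That day falls on 11 March 1596 CE in the Julian calendar.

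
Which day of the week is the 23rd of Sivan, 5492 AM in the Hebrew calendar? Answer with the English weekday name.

Monday

In the Gregorian calendar this is 16 June 1732 (JDN 2353827).
JDN 2353827 mod 7 = 0, and JDN 0 was a Monday, so this is a Monday.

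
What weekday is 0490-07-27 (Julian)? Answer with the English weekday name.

In the proleptic Gregorian calendar this is 28 July 490 (JDN 1900238).
1900238 ≡ 4 (mod 7); counting from Monday = 0 gives Friday.

Friday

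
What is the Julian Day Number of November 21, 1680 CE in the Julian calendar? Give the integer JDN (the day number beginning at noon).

2335003

Equivalently 1 December 1680 (Gregorian).
JDN 2400001 is 17 November 1858 CE (Gregorian), MJD 0; the target day is −64998 days from there, so JDN = 2335003.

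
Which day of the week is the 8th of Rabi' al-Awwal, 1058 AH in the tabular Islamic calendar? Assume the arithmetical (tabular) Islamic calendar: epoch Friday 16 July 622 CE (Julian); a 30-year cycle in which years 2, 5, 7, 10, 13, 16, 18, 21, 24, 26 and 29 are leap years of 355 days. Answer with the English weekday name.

Equivalently 2 April 1648 Gregorian, JDN 2323072.
2323072 ≡ 3 (mod 7); counting from Monday = 0 gives Thursday.

Thursday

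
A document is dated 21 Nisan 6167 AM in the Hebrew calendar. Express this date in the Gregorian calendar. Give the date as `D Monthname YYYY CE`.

Julian Day Number of the source date = 2600318.
Converting JDN 2600318 to the Gregorian calendar gives 30 April 2407 CE.

30 April 2407 CE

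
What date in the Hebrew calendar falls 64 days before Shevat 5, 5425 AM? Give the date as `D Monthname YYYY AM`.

30 Cheshvan 5425 AM

The starting date is JDN 2329210; 2329210 − 64 = 2329146.
JDN 2329146 corresponds to 30 Cheshvan 5425 AM.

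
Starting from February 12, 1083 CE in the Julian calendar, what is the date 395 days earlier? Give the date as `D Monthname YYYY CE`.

13 January 1082 CE

The starting date is JDN 2116666; 2116666 − 395 = 2116271.
JDN 2116271 corresponds to 13 January 1082 CE.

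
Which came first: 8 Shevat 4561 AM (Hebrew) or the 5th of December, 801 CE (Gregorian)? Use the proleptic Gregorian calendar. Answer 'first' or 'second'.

The two dates have Julian Day Numbers 2013650 and 2013958 respectively.
Since 2013650 < 2013958, the first date comes first.

first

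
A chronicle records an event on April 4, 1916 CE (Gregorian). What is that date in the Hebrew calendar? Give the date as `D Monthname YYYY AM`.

1 Nisan 5676 AM

Both dates share Julian Day Number 2420958; in the Hebrew calendar that is 1 Nisan 5676 AM.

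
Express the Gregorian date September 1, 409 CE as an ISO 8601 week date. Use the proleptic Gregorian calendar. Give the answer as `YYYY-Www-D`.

The weekday is Tuesday (ISO weekday 2).
That Tuesday belongs to ISO week 36 of ISO year 409.

0409-W36-2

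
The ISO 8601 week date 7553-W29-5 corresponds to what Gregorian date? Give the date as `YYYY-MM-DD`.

ISO week 1 of 7553 is the week containing the first Thursday of 7553.
Week 29, day 5 (Friday) lands on 7553-07-17.

7553-07-17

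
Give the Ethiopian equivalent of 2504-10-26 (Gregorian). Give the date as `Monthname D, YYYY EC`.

Tikimt 12, 2497 EC

Both dates share Julian Day Number 2635926; in the Ethiopian calendar that is 12 Tikimt 2497 EC.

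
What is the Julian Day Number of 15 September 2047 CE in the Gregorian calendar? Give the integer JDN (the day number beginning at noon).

2468969

JDN 2451545 is 1 January 2000 CE (Gregorian); the target day is +17424 days from there, so JDN = 2468969.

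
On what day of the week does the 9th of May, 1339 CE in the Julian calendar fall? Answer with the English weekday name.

Equivalently 17 May 1339 Gregorian, JDN 2210256.
JDN 2210256 mod 7 = 6, and JDN 0 was a Monday, so this is a Sunday.

Sunday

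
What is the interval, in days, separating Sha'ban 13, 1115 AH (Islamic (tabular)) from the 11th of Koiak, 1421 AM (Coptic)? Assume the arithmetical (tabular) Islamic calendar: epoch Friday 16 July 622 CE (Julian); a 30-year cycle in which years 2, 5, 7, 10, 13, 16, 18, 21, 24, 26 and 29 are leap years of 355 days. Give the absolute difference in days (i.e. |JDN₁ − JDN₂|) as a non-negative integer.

362

JDN of the first date = 2343423.
JDN of the second date = 2343785.
|2343785 − 2343423| = 362.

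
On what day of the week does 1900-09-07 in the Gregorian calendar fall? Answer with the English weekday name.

Friday

JDN 2415270 mod 7 = 4, and JDN 0 was a Monday, so this is a Friday.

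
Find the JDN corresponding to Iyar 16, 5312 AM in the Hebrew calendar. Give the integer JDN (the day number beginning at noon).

In the proleptic Gregorian calendar the same day is 20 May 1552.
JDN 2400001 is 17 November 1858 CE (Gregorian), MJD 0; the target day is −111945 days from there, so JDN = 2288056.

2288056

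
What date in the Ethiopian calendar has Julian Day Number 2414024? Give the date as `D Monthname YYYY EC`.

The Gregorian equivalent of JDN 2414024 is 9 April 1897.
In the Ethiopian calendar that day is 2 Miyazya 1889 EC.

2 Miyazya 1889 EC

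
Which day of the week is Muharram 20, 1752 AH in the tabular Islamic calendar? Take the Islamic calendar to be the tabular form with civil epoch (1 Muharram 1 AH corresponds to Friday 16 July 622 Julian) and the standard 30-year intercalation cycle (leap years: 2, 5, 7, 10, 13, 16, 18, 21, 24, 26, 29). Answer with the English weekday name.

Friday

This is JDN 2568955 (17 June 2321 Gregorian).
2568955 ≡ 4 (mod 7); counting from Monday = 0 gives Friday.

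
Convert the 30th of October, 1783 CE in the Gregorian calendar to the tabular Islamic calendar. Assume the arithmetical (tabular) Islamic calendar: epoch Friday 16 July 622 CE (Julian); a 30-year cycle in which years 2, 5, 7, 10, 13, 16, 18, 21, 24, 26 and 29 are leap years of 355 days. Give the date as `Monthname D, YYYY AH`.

Dhu al-Hijjah 3, 1197 AH

Both dates share Julian Day Number 2372590; in the tabular Islamic calendar that is 3 Dhu al-Hijjah 1197 AH.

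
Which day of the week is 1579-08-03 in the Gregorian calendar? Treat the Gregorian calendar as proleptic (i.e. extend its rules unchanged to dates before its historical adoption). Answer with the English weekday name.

Friday

JDN 2297992 mod 7 = 4, and JDN 0 was a Monday, so this is a Friday.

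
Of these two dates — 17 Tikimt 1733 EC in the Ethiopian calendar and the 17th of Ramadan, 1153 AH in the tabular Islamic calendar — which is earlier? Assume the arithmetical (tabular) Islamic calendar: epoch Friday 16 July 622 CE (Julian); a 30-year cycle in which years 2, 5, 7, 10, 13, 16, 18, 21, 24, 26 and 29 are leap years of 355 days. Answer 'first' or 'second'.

Converting both to JDN: 2356880 vs 2356922; the smaller is the first.

first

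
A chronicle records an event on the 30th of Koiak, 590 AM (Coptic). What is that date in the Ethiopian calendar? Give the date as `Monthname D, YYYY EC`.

Tahsas 30, 866 EC

The source date corresponds to 30 December 873 in the proleptic Gregorian calendar (JDN 2040281).
That day falls on 30 Tahsas 866 EC in the Ethiopian calendar.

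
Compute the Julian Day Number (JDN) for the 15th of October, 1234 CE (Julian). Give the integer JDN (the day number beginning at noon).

Equivalently 22 October 1234 (proleptic Gregorian).
JDN 2299161 is 15 October 1582 CE (Gregorian); the target day is −127097 days from there, so JDN = 2172064.

2172064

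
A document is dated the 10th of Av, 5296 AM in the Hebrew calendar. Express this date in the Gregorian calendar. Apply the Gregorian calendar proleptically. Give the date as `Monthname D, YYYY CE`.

Both dates share Julian Day Number 2282291; in the Gregorian calendar that is 7 August 1536 CE.

August 7, 1536 CE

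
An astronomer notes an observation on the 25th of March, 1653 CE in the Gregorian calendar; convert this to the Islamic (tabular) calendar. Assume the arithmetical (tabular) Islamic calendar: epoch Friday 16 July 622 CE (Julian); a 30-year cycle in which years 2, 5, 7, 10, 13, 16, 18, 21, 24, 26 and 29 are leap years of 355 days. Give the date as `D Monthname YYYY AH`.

25 Rabi' al-Thani 1063 AH

Julian Day Number of the source date = 2324890.
Converting JDN 2324890 to the tabular Islamic calendar gives 25 Rabi' al-Thani 1063 AH.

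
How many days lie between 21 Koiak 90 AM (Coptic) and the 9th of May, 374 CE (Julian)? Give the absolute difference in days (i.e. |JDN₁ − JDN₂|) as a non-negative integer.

143

First date → JDN 1857647; second date → JDN 1857790.
The interval is |1857647 − 1857790| = 143 days.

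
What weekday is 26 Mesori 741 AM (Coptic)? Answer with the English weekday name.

Thursday

In the proleptic Gregorian calendar this is 25 August 1025 (JDN 2095670).
JDN 2095670 mod 7 = 3, and JDN 0 was a Monday, so this is a Thursday.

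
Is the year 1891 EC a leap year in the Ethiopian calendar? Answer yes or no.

yes

1891 mod 4 = 3; in the Ethiopian calendar a year is leap when year mod 4 = 3, so it is a leap year.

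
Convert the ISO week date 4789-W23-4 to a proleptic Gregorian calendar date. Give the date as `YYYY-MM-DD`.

ISO week 1 of 4789 is the week containing the first Thursday of 4789.
Week 23, day 4 (Thursday) lands on 4789-06-08.

4789-06-08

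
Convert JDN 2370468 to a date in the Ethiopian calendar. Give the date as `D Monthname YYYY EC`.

1 Tir 1770 EC

JDN 2370468 is 7 January 1778 in the Gregorian calendar.
In the Ethiopian calendar that day is 1 Tir 1770 EC.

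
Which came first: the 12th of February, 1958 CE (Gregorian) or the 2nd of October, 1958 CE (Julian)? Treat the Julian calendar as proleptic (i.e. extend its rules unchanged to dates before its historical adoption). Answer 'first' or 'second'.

first

The two dates have Julian Day Numbers 2436247 and 2436492 respectively.
Since 2436247 < 2436492, the first date comes first.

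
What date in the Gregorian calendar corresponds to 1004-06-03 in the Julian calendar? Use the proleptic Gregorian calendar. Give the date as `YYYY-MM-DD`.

The Julian–Gregorian offset here is 6 days (Julian trailing).
3 June 1004 Julian + 6 days → 9 June 1004 Gregorian.

1004-06-09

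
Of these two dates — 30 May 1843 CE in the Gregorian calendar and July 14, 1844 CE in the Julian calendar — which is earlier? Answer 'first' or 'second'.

first

The two dates have Julian Day Numbers 2394351 and 2394774 respectively.
Since 2394351 < 2394774, the first date comes first.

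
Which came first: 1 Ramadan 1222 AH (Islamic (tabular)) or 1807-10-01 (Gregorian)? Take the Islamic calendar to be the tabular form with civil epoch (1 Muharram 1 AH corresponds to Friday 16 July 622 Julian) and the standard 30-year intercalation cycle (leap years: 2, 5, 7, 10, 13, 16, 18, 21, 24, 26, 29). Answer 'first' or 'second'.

The two dates have Julian Day Numbers 2381358 and 2381326 respectively.
Since 2381326 < 2381358, the second date comes first.

second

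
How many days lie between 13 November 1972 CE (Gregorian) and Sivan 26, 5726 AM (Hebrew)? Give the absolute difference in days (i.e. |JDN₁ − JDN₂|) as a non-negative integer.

2344

First date → JDN 2441635; second date → JDN 2439291.
The interval is |2441635 − 2439291| = 2344 days.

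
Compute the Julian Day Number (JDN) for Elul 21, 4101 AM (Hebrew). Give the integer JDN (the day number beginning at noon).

1845840

In the proleptic Gregorian calendar the same day is 21 August 341.
JDN 2451545 is 1 January 2000 CE (Gregorian); the target day is −605705 days from there, so JDN = 1845840.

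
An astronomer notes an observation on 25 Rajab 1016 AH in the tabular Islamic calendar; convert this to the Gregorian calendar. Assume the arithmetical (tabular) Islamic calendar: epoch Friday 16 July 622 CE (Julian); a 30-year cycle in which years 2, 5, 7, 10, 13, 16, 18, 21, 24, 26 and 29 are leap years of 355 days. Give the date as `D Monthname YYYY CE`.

15 November 1607 CE

Julian Day Number of the source date = 2308323.
Converting JDN 2308323 to the Gregorian calendar gives 15 November 1607 CE.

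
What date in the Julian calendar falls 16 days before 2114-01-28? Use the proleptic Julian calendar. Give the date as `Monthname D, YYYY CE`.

Counting 16 days back from JDN 2493224 reaches JDN 2493208, which is January 12, 2114 CE.

January 12, 2114 CE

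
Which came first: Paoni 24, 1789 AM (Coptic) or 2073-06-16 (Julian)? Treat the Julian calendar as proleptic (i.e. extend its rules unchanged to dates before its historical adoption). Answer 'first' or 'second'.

second

First date → JDN 2478390; second date → JDN 2478388.
JDN 2478388 < JDN 2478390, so the second date is earlier.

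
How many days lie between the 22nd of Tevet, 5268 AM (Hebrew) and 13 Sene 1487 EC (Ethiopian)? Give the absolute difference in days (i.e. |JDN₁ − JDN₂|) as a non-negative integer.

4585

JDN of the first date = 2271849.
JDN of the second date = 2267264.
|2267264 − 2271849| = 4585.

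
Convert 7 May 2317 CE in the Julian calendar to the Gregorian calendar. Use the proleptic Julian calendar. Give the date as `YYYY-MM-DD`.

The Julian–Gregorian offset here is 16 days (Julian trailing).
7 May 2317 Julian + 16 days → 23 May 2317 Gregorian.

2317-05-23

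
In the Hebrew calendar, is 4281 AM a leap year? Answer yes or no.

Hebrew year 4281 is year 6 of its 19-year Metonic cycle; leap years are at positions 3, 6, 8, 11, 14, 17, 19, so it is a leap year (13 months).

yes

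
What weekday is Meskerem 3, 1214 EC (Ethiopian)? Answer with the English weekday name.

In the proleptic Gregorian calendar this is 7 September 1221 (JDN 2167271).
Since JDN mod 7 = 1 (0 = Monday), the day is Tuesday.

Tuesday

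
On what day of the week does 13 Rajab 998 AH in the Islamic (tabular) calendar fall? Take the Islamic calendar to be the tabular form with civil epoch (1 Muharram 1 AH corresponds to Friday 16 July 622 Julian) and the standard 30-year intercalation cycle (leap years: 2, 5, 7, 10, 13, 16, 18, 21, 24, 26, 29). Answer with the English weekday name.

Friday

Equivalently 18 May 1590 Gregorian, JDN 2301933.
2301933 ≡ 4 (mod 7); counting from Monday = 0 gives Friday.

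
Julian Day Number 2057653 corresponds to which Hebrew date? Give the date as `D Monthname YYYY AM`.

11 Av 4681 AM

The proleptic Gregorian equivalent of JDN 2057653 is 24 July 921.
In the Hebrew calendar that day is 11 Av 4681 AM.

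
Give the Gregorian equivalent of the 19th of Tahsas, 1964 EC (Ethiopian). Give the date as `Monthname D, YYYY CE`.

December 29, 1971 CE

Both dates share Julian Day Number 2441315; in the Gregorian calendar that is 29 December 1971 CE.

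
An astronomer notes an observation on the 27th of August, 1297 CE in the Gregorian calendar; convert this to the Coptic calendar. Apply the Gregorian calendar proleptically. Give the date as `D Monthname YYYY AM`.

27 Mesori 1013 AM

Both dates share Julian Day Number 2195019; in the Coptic calendar that is 27 Mesori 1013 AM.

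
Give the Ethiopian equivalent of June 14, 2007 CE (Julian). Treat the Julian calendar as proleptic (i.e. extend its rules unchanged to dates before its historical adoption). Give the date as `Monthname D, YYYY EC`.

Sene 20, 1999 EC

Julian Day Number of the source date = 2454279.
Converting JDN 2454279 to the Ethiopian calendar gives 20 Sene 1999 EC.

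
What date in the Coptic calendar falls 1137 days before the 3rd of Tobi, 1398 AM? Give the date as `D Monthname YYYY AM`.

JDN of the 3rd of Tobi, 1398 AM = 2335406.
2335406 − 1137 = 2334269.
JDN 2334269 in the Coptic calendar is 22 Hathor 1395 AM.

22 Hathor 1395 AM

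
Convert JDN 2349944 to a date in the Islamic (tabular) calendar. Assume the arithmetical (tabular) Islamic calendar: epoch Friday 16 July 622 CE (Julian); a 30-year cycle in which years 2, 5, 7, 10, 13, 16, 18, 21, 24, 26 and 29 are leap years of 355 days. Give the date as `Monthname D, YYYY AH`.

The Gregorian equivalent of JDN 2349944 is 29 October 1721.
In the tabular Islamic calendar that day is Muharram 8, 1134 AH.

Muharram 8, 1134 AH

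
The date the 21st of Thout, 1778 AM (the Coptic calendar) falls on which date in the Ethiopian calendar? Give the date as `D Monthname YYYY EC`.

The source date corresponds to 1 October 2061 in the Gregorian calendar (JDN 2474099).
That day falls on 21 Meskerem 2054 EC in the Ethiopian calendar.

21 Meskerem 2054 EC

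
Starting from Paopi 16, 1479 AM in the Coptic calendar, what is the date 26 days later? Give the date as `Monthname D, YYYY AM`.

JDN of Paopi 16, 1479 AM = 2364914.
2364914 + 26 = 2364940.
JDN 2364940 in the Coptic calendar is Hathor 12, 1479 AM.

Hathor 12, 1479 AM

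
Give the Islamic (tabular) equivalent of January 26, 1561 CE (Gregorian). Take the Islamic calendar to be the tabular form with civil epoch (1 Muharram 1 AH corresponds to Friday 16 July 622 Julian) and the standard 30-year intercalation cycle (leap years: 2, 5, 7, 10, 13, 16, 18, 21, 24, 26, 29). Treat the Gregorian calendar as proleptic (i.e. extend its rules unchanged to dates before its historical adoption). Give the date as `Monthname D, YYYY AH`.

Rabi' al-Thani 28, 968 AH

Julian Day Number of the source date = 2291229.
Converting JDN 2291229 to the tabular Islamic calendar gives 28 Rabi' al-Thani 968 AH.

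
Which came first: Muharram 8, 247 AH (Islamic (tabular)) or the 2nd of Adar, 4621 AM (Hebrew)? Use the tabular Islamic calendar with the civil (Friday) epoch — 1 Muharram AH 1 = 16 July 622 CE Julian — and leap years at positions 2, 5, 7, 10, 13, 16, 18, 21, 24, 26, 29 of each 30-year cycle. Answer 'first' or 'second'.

The two dates have Julian Day Numbers 2035621 and 2035585 respectively.
Since 2035585 < 2035621, the second date comes first.

second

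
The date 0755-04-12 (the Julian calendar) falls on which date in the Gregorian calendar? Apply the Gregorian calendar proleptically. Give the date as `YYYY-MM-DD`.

For dates in this range the Gregorian date is 4 days ahead of the Julian.
12 April 755 Julian + 4 days → 16 April 755 Gregorian.

0755-04-16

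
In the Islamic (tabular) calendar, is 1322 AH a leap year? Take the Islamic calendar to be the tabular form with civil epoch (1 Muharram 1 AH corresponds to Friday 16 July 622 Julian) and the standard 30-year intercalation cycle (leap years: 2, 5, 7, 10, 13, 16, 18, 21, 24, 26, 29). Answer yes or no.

yes

Year 1322 AH is year 2 of its 30-year cycle; leap positions are 2, 5, 7, 10, 13, 16, 18, 21, 24, 26, 29, so it is a leap year (355 days).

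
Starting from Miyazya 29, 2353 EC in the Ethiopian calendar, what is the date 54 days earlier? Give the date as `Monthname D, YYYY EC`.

Counting 54 days back from JDN 2583527 reaches JDN 2583473, which is Megabit 5, 2353 EC.

Megabit 5, 2353 EC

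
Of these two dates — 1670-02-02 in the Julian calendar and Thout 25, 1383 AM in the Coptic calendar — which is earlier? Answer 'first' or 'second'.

second

The two dates have Julian Day Numbers 2331058 and 2329829 respectively.
Since 2329829 < 2331058, the second date comes first.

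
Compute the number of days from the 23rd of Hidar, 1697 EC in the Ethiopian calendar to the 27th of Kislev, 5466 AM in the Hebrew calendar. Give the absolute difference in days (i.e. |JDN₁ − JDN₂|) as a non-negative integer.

379

First date → JDN 2343767; second date → JDN 2344146.
The interval is |2343767 − 2344146| = 379 days.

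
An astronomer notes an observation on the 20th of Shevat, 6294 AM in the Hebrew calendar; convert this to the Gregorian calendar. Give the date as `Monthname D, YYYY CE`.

February 6, 2534 CE

Julian Day Number of the source date = 2646621.
Converting JDN 2646621 to the Gregorian calendar gives 6 February 2534 CE.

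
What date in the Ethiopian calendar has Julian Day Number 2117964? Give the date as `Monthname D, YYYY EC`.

Meskerem 5, 1079 EC

The proleptic Gregorian equivalent of JDN 2117964 is 8 September 1086.
In the Ethiopian calendar that day is Meskerem 5, 1079 EC.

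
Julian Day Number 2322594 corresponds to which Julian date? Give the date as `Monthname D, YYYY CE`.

December 1, 1646 CE

The Gregorian equivalent of JDN 2322594 is 11 December 1646.
In the Julian calendar that day is December 1, 1646 CE.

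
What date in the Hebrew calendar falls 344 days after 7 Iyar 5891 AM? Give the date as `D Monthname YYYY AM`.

26 Nisan 5892 AM

JDN of 7 Iyar 5891 AM = 2499515.
2499515 + 344 = 2499859.
JDN 2499859 in the Hebrew calendar is 26 Nisan 5892 AM.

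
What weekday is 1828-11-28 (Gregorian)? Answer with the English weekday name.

Since JDN mod 7 = 4 (0 = Monday), the day is Friday.

Friday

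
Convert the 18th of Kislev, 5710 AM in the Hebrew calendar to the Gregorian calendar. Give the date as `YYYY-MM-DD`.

1949-12-09

Both dates share Julian Day Number 2433260; in the Gregorian calendar that is 9 December 1949 CE.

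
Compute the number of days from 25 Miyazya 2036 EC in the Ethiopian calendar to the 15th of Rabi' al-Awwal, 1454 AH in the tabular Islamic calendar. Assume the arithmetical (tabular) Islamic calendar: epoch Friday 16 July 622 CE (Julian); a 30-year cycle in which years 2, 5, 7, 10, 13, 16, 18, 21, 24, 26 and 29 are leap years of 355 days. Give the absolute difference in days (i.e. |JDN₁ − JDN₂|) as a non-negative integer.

JDN of the first date = 2467739.
JDN of the second date = 2463408.
|2463408 − 2467739| = 4331.

4331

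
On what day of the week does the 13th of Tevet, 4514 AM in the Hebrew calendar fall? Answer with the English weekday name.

Equivalently 18 December 753 Gregorian, JDN 1996439.
Since JDN mod 7 = 4 (0 = Monday), the day is Friday.

Friday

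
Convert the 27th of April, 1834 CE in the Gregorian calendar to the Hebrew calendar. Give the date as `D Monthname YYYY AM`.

Julian Day Number of the source date = 2391031.
Converting JDN 2391031 to the Hebrew calendar gives 18 Nisan 5594 AM.

18 Nisan 5594 AM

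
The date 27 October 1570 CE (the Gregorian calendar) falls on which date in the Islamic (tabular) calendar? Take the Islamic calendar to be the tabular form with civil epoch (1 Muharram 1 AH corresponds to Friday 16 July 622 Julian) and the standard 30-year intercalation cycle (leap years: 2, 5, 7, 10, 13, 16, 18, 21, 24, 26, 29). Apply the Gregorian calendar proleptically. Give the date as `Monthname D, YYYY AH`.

Jumada al-Awwal 17, 978 AH

Julian Day Number of the source date = 2294790.
Converting JDN 2294790 to the tabular Islamic calendar gives 17 Jumada al-Awwal 978 AH.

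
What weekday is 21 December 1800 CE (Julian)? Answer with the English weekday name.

Friday

In the Gregorian calendar this is 2 January 1801 (JDN 2378863).
Since JDN mod 7 = 4 (0 = Monday), the day is Friday.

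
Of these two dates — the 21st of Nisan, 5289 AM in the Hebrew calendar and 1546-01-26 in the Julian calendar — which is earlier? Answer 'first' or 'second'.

First date → JDN 2279615; second date → JDN 2285760.
JDN 2279615 < JDN 2285760, so the first date is earlier.

first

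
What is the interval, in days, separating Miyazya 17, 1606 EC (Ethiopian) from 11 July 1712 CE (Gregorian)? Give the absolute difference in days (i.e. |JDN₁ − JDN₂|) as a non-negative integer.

First date → JDN 2310673; second date → JDN 2346547.
The interval is |2310673 − 2346547| = 35874 days.

35874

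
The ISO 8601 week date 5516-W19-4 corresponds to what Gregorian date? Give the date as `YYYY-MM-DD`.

ISO week 1 of 5516 is the week containing the first Thursday of 5516.
Week 19, day 4 (Thursday) lands on 5516-05-11.

5516-05-11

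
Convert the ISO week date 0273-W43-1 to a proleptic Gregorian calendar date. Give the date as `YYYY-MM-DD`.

0273-10-20

ISO week 1 of 273 is the week containing the first Thursday of 273.
Week 43, day 1 (Monday) lands on 0273-10-20.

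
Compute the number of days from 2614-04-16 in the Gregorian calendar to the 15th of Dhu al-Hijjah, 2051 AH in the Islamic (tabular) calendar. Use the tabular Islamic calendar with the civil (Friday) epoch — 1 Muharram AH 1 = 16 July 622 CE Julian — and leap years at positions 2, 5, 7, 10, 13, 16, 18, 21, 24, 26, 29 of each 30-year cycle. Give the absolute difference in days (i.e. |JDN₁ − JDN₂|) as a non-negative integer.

678

First date → JDN 2675909; second date → JDN 2675231.
The interval is |2675909 − 2675231| = 678 days.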